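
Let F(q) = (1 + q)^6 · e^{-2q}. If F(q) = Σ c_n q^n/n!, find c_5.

-32

The EGF product rule gives c_5 = Σ_{k_1+k_2=5} C(5; k_1,k_2) · ∏ g_i(k_i), where (1+q)^6 gives the falling factorial (6)_k; e^{-2q} gives (-2)^k.
g_1(k) for k = 0…5: 1, 6, 30, 120, 360, 720.
g_2(k) for k = 0…5: 1, -2, 4, -8, 16, -32.
c_5 = Σ_k C(5,k)·g_1(k)·g_2(5−k) = 1·1·(-32) + 5·6·16 + 10·30·(-8) + 10·120·4 + 5·360·(-2) + 1·720·1 = −32 + 480 − 2400 + 4800 − 3600 + 720 = -32.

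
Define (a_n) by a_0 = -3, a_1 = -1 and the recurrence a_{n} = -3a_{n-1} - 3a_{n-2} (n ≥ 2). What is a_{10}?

The ordinary generating function has denominator 1 + 3t + 3t^2.
Iterating the recurrence: a_0,…,a_{10} = -3, -1, 12, -33, 63, -90, 81, 27, -324, 891, -1701.

-1701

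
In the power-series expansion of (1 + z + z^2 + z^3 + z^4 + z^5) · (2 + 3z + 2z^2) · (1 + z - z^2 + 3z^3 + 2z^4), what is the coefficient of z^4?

26

(1 + z + z^2 + z^3 + z^4 + z^5) has coefficients 1,1,1,1,1 for degrees 0…4.
(2 + 3z + 2z^2) has coefficients 2,3,2,0,0 for degrees 0…4.
Finally multiplying by (1 + z - z^2 + 3z^3 + 2z^4), the product of all factors after the first has coefficients 2,5,3,5,11 for degrees 0…4.
[z^4] = 1·11 + 1·5 + 1·3 + 1·5 + 1·2 = 26.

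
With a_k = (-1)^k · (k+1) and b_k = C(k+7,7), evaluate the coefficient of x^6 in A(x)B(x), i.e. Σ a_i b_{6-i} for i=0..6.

781

This is [x^6] in the product of the two ordinary generating functions.
Σ = 1·1716 − 2·792 + 3·330 − 4·120 + 5·36 − 6·8 + 7·1 = 781.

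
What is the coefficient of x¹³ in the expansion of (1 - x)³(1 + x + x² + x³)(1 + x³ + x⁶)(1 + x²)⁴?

-7

(1 - x)³ has coefficients 1,-3,3,-1 for degrees 0…3.
(1 + x + x² + x³) has coefficients 1,1,1,1,0,0,0,0,0,0,0,0,0,0 for degrees 0…13.
Multiplying by (1 + x³ + x⁶) gives running coefficients 1,1,1,2,1,1,2,1,1,1,0,0,0,0 for degrees 0…13.
Finally multiplying by (1 + x²)⁴, the product of all factors after the first has coefficients 1,1,5,6,11,15,16,21,20,20,21,16,15,11 for degrees 0…13.
[x¹³] = 1·11 − 3·15 + 3·16 − 1·21 = -7.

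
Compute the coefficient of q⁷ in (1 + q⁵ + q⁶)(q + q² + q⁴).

2

(1 + q⁵ + q⁶) has coefficients 1,0,0,0,0,1,1 for degrees 0…6.
(q + q² + q⁴) has coefficients 0,1,1,0,1,0,0,0 for degrees 0…7.
[q⁷] = 1·0 + 1·1 + 1·1 = 2.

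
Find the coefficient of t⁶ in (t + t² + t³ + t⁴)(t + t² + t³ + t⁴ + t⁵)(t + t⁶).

4

(t + t² + t³ + t⁴) has coefficients 0,1,1,1,1 for degrees 0…4.
(t + t² + t³ + t⁴ + t⁵) has coefficients 0,1,1,1,1,1,0 for degrees 0…6.
Finally multiplying by (t + t⁶), the product of all factors after the first has coefficients 0,0,1,1,1,1,1 for degrees 0…6.
[t⁶] = 1·1 + 1·1 + 1·1 + 1·1 = 4.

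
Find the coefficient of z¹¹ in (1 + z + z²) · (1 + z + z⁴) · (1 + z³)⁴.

(1 + z + z²) has coefficients 1,1,1 for degrees 0…2.
(1 + z + z⁴) has coefficients 1,1,0,0,1,0,0,0,0,0,0,0 for degrees 0…11.
Finally multiplying by (1 + z³)⁴, the product of all factors after the first has coefficients 1,1,0,4,5,0,6,10,0,4,10,0 for degrees 0…11.
[z¹¹] = 1·0 + 1·10 + 1·4 = 14.

14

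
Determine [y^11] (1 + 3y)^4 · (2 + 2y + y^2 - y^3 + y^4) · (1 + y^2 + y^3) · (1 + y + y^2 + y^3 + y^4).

(1 + 3y)^4 has coefficients 1,12,54,108,81 for degrees 0…4.
(2 + 2y + y^2 - y^3 + y^4) has coefficients 2,2,1,-1,1,0,0,0,0,0,0,0 for degrees 0…11.
Multiplying by (1 + y^2 + y^3) gives running coefficients 2,2,3,3,4,0,0,1,0,0,0,0 for degrees 0…11.
Finally multiplying by (1 + y + y^2 + y^3 + y^4), the product of all factors after the first has coefficients 2,4,7,10,14,12,10,8,5,1,1,1 for degrees 0…11.
[y^11] = 1·1 + 12·1 + 54·1 + 108·5 + 81·8 = 1255.

1255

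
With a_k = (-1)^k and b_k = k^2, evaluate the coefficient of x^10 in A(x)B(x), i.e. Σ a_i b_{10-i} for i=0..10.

This is [x^10] in the product of the two ordinary generating functions.
Σ = 1·100 − 1·81 + 1·64 − 1·49 + 1·36 − 1·25 + 1·16 − 1·9 + 1·4 − 1·1 + 1·0 = 55.

55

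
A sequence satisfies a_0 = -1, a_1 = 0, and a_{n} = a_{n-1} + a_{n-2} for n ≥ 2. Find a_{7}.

The ordinary generating function has denominator 1 - z - z^2.
Iterating the recurrence: a_0,…,a_{7} = -1, 0, -1, -1, -2, -3, -5, -8.

-8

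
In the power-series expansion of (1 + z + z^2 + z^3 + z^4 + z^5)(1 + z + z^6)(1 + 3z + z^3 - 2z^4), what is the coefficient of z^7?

5

(1 + z + z^2 + z^3 + z^4 + z^5) has coefficients 1,1,1,1,1,1 for degrees 0…5.
(1 + z + z^6) has coefficients 1,1,0,0,0,0,1,0 for degrees 0…7.
Finally multiplying by (1 + 3z + z^3 - 2z^4), the product of all factors after the first has coefficients 1,4,3,1,-1,-2,1,3 for degrees 0…7.
[z^7] = 1·3 + 1·1 + 1·(-2) + 1·(-1) + 1·1 + 1·3 = 5.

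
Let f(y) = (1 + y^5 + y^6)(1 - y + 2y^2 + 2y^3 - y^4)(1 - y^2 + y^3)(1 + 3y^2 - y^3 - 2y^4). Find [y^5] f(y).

(1 + y^5 + y^6) has coefficients 1,0,0,0,0,1 for degrees 0…5.
(1 - y + 2y^2 + 2y^3 - y^4) has coefficients 1,-1,2,2,-1,0 for degrees 0…5.
Multiplying by (1 - y^2 + y^3) gives running coefficients 1,-1,1,4,-4,0 for degrees 0…5.
Finally multiplying by (1 + 3y^2 - y^3 - 2y^4), the product of all factors after the first has coefficients 1,-1,4,0,-2,13 for degrees 0…5.
[y^5] = 1·13 + 1·1 = 14.

14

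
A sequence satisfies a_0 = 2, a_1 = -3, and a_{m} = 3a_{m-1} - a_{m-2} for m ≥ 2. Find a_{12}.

-174526

The ordinary generating function has denominator 1 - 3z + z^2.
Iterating the recurrence: a_0,…,a_{12} = 2, -3, -11, -30, -79, -207, -542, -1419, -3715, -9726, -25463, -66663, -174526.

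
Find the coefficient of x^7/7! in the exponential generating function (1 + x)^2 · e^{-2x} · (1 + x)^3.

The EGF product rule gives c_7 = Σ_{k_1+k_2+k_3=7} C(7; k_1,k_2,k_3) · ∏ g_i(k_i), where (1+x)^2 gives the falling factorial (2)_k; e^{-2x} gives (-2)^k; (1+x)^3 gives the falling factorial (3)_k.
g_1(k) for k = 0…7: 1, 2, 2, 0, 0, 0, 0, 0.
g_2(k) for k = 0…7: 1, -2, 4, -8, 16, -32, 64, -128.
g_3(k) for k = 0…7: 1, 3, 6, 6, 0, 0, 0, 0.
First combine the last two factors: h(k) = Σ_j C(k,j)·g_2(j)·g_3(k−j) for k = 0…7: 1, 1, -2, -2, 16, -32, -32, 544.
c_7 = Σ_k C(7,k)·g_1(k)·h(7−k) = 1·1·544 + 7·2·(-32) + 21·2·(-32) = 544 − 448 − 1344 = -1248.

-1248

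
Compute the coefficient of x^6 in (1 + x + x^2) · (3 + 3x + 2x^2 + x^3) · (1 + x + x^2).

4

(1 + x + x^2) has coefficients 1,1,1 for degrees 0…2.
(3 + 3x + 2x^2 + x^3) has coefficients 3,3,2,1,0,0,0 for degrees 0…6.
Finally multiplying by (1 + x + x^2), the product of all factors after the first has coefficients 3,6,8,6,3,1,0 for degrees 0…6.
[x^6] = 1·0 + 1·1 + 1·3 = 4.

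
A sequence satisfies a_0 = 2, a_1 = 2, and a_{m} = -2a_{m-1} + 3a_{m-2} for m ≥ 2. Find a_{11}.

2

The ordinary generating function has denominator 1 + 2x - 3x^2.
Iterating the recurrence: a_0,…,a_{11} = 2, 2, 2, 2, 2, 2, 2, 2, 2, 2, 2, 2.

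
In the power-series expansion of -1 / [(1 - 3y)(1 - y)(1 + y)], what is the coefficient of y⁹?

-22143

The denominator gives the recurrence a_n = 3a_(n−1) + a_(n−2) − 3a_(n−3) for n ≥ 3; the numerator fixes a_0 = -1, a_1 = -3, a_2 = -10.
Iterating: -1, -3, -10, -30, -91, -273, -820, -2460, -7381, -22143, so a_9 = -22143.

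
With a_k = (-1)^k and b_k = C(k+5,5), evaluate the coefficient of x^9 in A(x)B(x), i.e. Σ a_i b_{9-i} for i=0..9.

This is [x^9] in the product of the two ordinary generating functions.
Σ = 1·2002 − 1·1287 + 1·792 − 1·462 + 1·252 − 1·126 + 1·56 − 1·21 + 1·6 − 1·1 = 1211.

1211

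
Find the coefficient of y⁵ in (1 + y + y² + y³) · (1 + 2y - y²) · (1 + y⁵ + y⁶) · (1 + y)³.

11

(1 + y + y² + y³) has coefficients 1,1,1,1 for degrees 0…3.
(1 + 2y - y²) has coefficients 1,2,-1,0,0,0 for degrees 0…5.
Multiplying by (1 + y⁵ + y⁶) gives running coefficients 1,2,-1,0,0,1 for degrees 0…5.
Finally multiplying by (1 + y)³, the product of all factors after the first has coefficients 1,5,8,4,-1,0 for degrees 0…5.
[y⁵] = 1·0 + 1·(-1) + 1·4 + 1·8 = 11.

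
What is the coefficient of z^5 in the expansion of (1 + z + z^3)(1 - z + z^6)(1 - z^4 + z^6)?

0

(1 + z + z^3) has coefficients 1,1,0,1 for degrees 0…3.
(1 - z + z^6) has coefficients 1,-1,0,0,0,0 for degrees 0…5.
Finally multiplying by (1 - z^4 + z^6), the product of all factors after the first has coefficients 1,-1,0,0,-1,1 for degrees 0…5.
[z^5] = 1·1 + 1·(-1) + 1·0 = 0.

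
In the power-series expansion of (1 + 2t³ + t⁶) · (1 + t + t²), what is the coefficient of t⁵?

2

(1 + 2t³ + t⁶) has coefficients 1,0,0,2,0,0 for degrees 0…5.
(1 + t + t²) has coefficients 1,1,1,0,0,0 for degrees 0…5.
[t⁵] = 1·0 + 2·1 = 2.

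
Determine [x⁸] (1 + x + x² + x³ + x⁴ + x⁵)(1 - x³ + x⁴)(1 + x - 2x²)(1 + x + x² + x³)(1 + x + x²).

-4

(1 + x + x² + x³ + x⁴ + x⁵) has coefficients 1,1,1,1,1,1 for degrees 0…5.
(1 - x³ + x⁴) has coefficients 1,0,0,-1,1,0,0,0,0 for degrees 0…8.
Multiplying by (1 + x - 2x²) gives running coefficients 1,1,-2,-1,0,3,-2,0,0 for degrees 0…8.
Multiplying by (1 + x + x² + x³) gives running coefficients 1,2,0,-1,-2,0,0,1,1 for degrees 0…8.
Finally multiplying by (1 + x + x²), the product of all factors after the first has coefficients 1,3,3,1,-3,-3,-2,1,2 for degrees 0…8.
[x⁸] = 1·2 + 1·1 + 1·(-2) + 1·(-3) + 1·(-3) + 1·1 = -4.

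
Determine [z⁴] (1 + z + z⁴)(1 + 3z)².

(1 + z + z⁴) has coefficients 1,1,0,0,1 for degrees 0…4.
(1 + 3z)² has coefficients 1,6,9,0,0 for degrees 0…4.
[z⁴] = 1·0 + 1·0 + 1·1 = 1.

1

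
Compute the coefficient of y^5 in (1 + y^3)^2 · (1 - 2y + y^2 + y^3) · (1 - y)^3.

(1 + y^3)^2 has coefficients 1,0,0,2,0,0 for degrees 0…5.
(1 - 2y + y^2 + y^3) has coefficients 1,-2,1,1,0,0 for degrees 0…5.
Finally multiplying by (1 - y)^3, the product of all factors after the first has coefficients 1,-5,10,-9,2,2 for degrees 0…5.
[y^5] = 1·2 + 2·10 = 22.

22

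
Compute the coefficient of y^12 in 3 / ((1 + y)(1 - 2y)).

8193

Partial fractions give a closed form: a_n = (1)·(-1)^n + (2)·2^n.
At n = 12: a_12 = 8193.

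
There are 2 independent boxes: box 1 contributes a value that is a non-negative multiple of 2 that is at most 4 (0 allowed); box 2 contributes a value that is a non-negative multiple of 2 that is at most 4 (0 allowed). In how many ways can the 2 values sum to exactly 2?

2

The generating function for the choices is (1 + q^2 + q^4)·(1 + q^2 + q^4); the count is [q^2].
(1 + q^2 + q^4) has coefficients 1,0,1 for degrees 0…2.
(1 + q^2 + q^4) has coefficients 1,0,1 for degrees 0…2.
[q^2] = 1·1 + 1·1 = 2.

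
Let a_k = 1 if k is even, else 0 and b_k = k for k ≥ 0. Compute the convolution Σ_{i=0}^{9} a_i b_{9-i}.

25

Write out a_i and b_{9-i} for i = 0,…,9 and sum the products.
Σ = 1·9 + 0·8 + 1·7 + 0·6 + 1·5 + 0·4 + 1·3 + 0·2 + 1·1 + 0·0 = 25.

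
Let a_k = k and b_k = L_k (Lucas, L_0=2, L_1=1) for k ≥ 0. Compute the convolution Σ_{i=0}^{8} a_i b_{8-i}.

This is [x^8] in the product of the two ordinary generating functions.
Σ = 0·47 + 1·29 + 2·18 + 3·11 + 4·7 + 5·4 + 6·3 + 7·1 + 8·2 = 187.

187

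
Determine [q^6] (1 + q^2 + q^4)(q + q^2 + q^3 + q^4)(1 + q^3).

(1 + q^2 + q^4) has coefficients 1,0,1,0,1 for degrees 0…4.
(q + q^2 + q^3 + q^4) has coefficients 0,1,1,1,1,0,0 for degrees 0…6.
Finally multiplying by (1 + q^3), the product of all factors after the first has coefficients 0,1,1,1,2,1,1 for degrees 0…6.
[q^6] = 1·1 + 1·2 + 1·1 = 4.

4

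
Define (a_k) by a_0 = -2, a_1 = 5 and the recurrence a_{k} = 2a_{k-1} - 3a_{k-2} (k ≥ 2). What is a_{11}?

-1447

The ordinary generating function has denominator 1 - 2z + 3z^2.
Iterating the recurrence: a_0,…,a_{11} = -2, 5, 16, 17, -14, -79, -116, 5, 358, 701, 328, -1447.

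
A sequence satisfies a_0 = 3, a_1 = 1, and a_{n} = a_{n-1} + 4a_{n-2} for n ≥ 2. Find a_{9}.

The ordinary generating function has denominator 1 - y - 4y^2.
Iterating the recurrence: a_0,…,a_{9} = 3, 1, 13, 17, 69, 137, 413, 961, 2613, 6457.

6457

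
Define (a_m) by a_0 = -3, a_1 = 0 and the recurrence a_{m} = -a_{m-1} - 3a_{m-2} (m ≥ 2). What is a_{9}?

315

The ordinary generating function has denominator 1 + y + 3y^2.
Iterating the recurrence: a_0,…,a_{9} = -3, 0, 9, -9, -18, 45, 9, -144, 117, 315.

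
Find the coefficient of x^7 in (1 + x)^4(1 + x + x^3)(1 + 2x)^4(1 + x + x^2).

(1 + x)^4 has coefficients 1,4,6,4,1 for degrees 0…4.
(1 + x + x^3) has coefficients 1,1,0,1,0,0,0,0 for degrees 0…7.
Multiplying by (1 + 2x)^4 gives running coefficients 1,9,32,57,56,40,32,16 for degrees 0…7.
Finally multiplying by (1 + x + x^2), the product of all factors after the first has coefficients 1,10,42,98,145,153,128,88 for degrees 0…7.
[x^7] = 1·88 + 4·128 + 6·153 + 4·145 + 1·98 = 2196.

2196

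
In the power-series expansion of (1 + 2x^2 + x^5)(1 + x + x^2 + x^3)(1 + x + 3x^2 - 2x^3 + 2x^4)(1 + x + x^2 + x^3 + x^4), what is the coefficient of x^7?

54

(1 + 2x^2 + x^5) has coefficients 1,0,2,0,0,1 for degrees 0…5.
(1 + x + x^2 + x^3) has coefficients 1,1,1,1,0,0,0,0 for degrees 0…7.
Multiplying by (1 + x + 3x^2 - 2x^3 + 2x^4) gives running coefficients 1,2,5,3,4,3,0,2 for degrees 0…7.
Finally multiplying by (1 + x + x^2 + x^3 + x^4), the product of all factors after the first has coefficients 1,3,8,11,15,17,15,12 for degrees 0…7.
[x^7] = 1·12 + 2·17 + 1·8 = 54.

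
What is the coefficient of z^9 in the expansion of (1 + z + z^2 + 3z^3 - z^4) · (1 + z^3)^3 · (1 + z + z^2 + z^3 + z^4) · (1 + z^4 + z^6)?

(1 + z + z^2 + 3z^3 - z^4) has coefficients 1,1,1,3,-1 for degrees 0…4.
(1 + z^3)^3 has coefficients 1,0,0,3,0,0,3,0,0,1 for degrees 0…9.
Multiplying by (1 + z + z^2 + z^3 + z^4) gives running coefficients 1,1,1,4,4,3,6,6,3,4 for degrees 0…9.
Finally multiplying by (1 + z^4 + z^6), the product of all factors after the first has coefficients 1,1,1,4,5,4,8,11,8,11 for degrees 0…9.
[z^9] = 1·11 + 1·8 + 1·11 + 3·8 − 1·4 = 50.

50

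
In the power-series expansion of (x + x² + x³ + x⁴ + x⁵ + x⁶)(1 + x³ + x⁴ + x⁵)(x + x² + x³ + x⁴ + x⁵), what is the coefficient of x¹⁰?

(x + x² + x³ + x⁴ + x⁵ + x⁶) has coefficients 0,1,1,1,1,1,1 for degrees 0…6.
(1 + x³ + x⁴ + x⁵) has coefficients 1,0,0,1,1,1,0,0,0,0,0 for degrees 0…10.
Finally multiplying by (x + x² + x³ + x⁴ + x⁵), the product of all factors after the first has coefficients 0,1,1,1,2,3,3,3,3,2,1 for degrees 0…10.
[x¹⁰] = 1·2 + 1·3 + 1·3 + 1·3 + 1·3 + 1·2 = 16.

16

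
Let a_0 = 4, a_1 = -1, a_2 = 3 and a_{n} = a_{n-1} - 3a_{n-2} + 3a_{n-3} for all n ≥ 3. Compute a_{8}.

The ordinary generating function has denominator 1 - y + 3y^2 - 3y^3.
Iterating the recurrence: a_0,…,a_{8} = 4, -1, 3, 18, 6, -39, -3, 132, 24.

24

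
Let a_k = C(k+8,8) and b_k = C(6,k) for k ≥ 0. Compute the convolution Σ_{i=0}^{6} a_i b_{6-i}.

Write out a_i and b_{6-i} for i = 0,…,6 and sum the products.
Σ = 1·1 + 9·6 + 45·15 + 165·20 + 495·15 + 1287·6 + 3003·1 = 22180.

22180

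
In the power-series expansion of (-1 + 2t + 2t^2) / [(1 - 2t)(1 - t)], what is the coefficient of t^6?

The denominator gives the recurrence a_n = 3a_(n−1) − 2a_(n−2) for n ≥ 3; the numerator fixes a_0 = -1, a_1 = -1, a_2 = 1.
Iterating: -1, -1, 1, 5, 13, 29, 61, so a_6 = 61.

61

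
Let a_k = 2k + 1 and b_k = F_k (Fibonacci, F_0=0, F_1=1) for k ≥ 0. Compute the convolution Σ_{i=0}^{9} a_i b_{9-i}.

Write out a_i and b_{9-i} for i = 0,…,9 and sum the products.
Σ = 1·34 + 3·21 + 5·13 + 7·8 + 9·5 + 11·3 + 13·2 + 15·1 + 17·1 + 19·0 = 354.

354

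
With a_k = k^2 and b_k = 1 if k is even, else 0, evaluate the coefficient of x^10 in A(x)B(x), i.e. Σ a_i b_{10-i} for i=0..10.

220

Write out a_i and b_{10-i} for i = 0,…,10 and sum the products.
Σ = 0·1 + 1·0 + 4·1 + 9·0 + 16·1 + 25·0 + 36·1 + 49·0 + 64·1 + 81·0 + 100·1 = 220.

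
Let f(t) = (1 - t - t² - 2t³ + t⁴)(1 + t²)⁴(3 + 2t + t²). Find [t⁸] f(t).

(1 - t - t² - 2t³ + t⁴) has coefficients 1,-1,-1,-2,1 for degrees 0…4.
(1 + t²)⁴ has coefficients 1,0,4,0,6,0,4,0,1 for degrees 0…8.
Finally multiplying by (3 + 2t + t²), the product of all factors after the first has coefficients 3,2,13,8,22,12,18,8,7 for degrees 0…8.
[t⁸] = 1·7 − 1·8 − 1·18 − 2·12 + 1·22 = -21.

-21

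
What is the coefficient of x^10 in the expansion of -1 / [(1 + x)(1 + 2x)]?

-2047

Partial fractions give a closed form: a_n = (1)·(-1)^n + (-2)·(-2)^n.
At n = 10: a_10 = -2047.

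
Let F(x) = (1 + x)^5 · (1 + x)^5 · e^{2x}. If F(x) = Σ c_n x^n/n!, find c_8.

49079936

The EGF product rule gives c_8 = Σ_{k_1+k_2+k_3=8} C(8; k_1,k_2,k_3) · ∏ g_i(k_i), where (1+x)^5 gives the falling factorial (5)_k; (1+x)^5 gives the falling factorial (5)_k; e^{2x} gives (2)^k.
g_1(k) for k = 0…8: 1, 5, 20, 60, 120, 120, 0, 0, 0.
g_2(k) for k = 0…8: 1, 5, 20, 60, 120, 120, 0, 0, 0.
g_3(k) for k = 0…8: 1, 2, 4, 8, 16, 32, 64, 128, 256.
First combine the last two factors: h(k) = Σ_j C(k,j)·g_2(j)·g_3(k−j) for k = 0…8: 1, 7, 44, 248, 1256, 5752, 24064, 93088, 336896.
c_8 = Σ_k C(8,k)·g_1(k)·h(8−k) = 1·1·336896 + 8·5·93088 + 28·20·24064 + 56·60·5752 + 70·120·1256 + 56·120·248 = 336896 + 3723520 + 13475840 + 19326720 + 10550400 + 1666560 = 49079936.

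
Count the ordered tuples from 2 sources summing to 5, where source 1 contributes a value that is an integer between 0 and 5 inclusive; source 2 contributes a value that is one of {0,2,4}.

The generating function for the choices is (1 + z + z^2 + z^3 + z^4 + z^5)·(1 + z^2 + z^4); the count is [z^5].
(1 + z + z^2 + z^3 + z^4 + z^5) has coefficients 1,1,1,1,1,1 for degrees 0…5.
(1 + z^2 + z^4) has coefficients 1,0,1,0,1,0 for degrees 0…5.
[z^5] = 1·0 + 1·1 + 1·0 + 1·1 + 1·0 + 1·1 = 3.

3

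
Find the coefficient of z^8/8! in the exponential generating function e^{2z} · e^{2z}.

65536

The EGF product rule gives c_8 = Σ_{k_1+k_2=8} C(8; k_1,k_2) · ∏ g_i(k_i), where e^{2z} gives (2)^k; e^{2z} gives (2)^k.
g_1(k) for k = 0…8: 1, 2, 4, 8, 16, 32, 64, 128, 256.
g_2(k) for k = 0…8: 1, 2, 4, 8, 16, 32, 64, 128, 256.
c_8 = Σ_k C(8,k)·g_1(k)·g_2(8−k) = 1·1·256 + 8·2·128 + 28·4·64 + 56·8·32 + 70·16·16 + 56·32·8 + 28·64·4 + 8·128·2 + 1·256·1 = 256 + 2048 + 7168 + 14336 + 17920 + 14336 + 7168 + 2048 + 256 = 65536.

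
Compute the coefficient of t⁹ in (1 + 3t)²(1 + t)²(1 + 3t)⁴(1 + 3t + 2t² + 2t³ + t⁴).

(1 + 3t)² has coefficients 1,6,9 for degrees 0…2.
(1 + t)² has coefficients 1,2,1,0,0,0,0,0,0,0 for degrees 0…9.
Multiplying by (1 + 3t)⁴ gives running coefficients 1,14,79,228,351,270,81,0,0,0 for degrees 0…9.
Finally multiplying by (1 + 3t + 2t² + 2t³ + t⁴), the product of all factors after the first has coefficients 1,17,123,495,1222,1951,2128,1713,1053,432 for degrees 0…9.
[t⁹] = 1·432 + 6·1053 + 9·1713 = 22167.

22167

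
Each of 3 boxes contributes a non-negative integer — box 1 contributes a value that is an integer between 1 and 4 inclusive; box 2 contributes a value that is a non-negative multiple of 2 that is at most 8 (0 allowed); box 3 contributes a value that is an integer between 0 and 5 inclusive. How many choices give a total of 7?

The generating function for the choices is (q + q² + q³ + q⁴)·(1 + q² + q⁴ + q⁶ + q⁸)·(1 + q + q² + q³ + q⁴ + q⁵); the count is [q⁷].
(q + q² + q³ + q⁴) has coefficients 0,1,1,1,1 for degrees 0…4.
(1 + q² + q⁴ + q⁶ + q⁸) has coefficients 1,0,1,0,1,0,1,0 for degrees 0…7.
Finally multiplying by (1 + q + q² + q³ + q⁴ + q⁵), the product of all factors after the first has coefficients 1,1,2,2,3,3,3,3 for degrees 0…7.
[q⁷] = 1·3 + 1·3 + 1·3 + 1·2 = 11.

11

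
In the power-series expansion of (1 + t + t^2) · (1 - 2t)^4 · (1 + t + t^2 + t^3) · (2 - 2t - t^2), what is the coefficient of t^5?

(1 + t + t^2) has coefficients 1,1,1 for degrees 0…2.
(1 - 2t)^4 has coefficients 1,-8,24,-32,16,0 for degrees 0…5.
Multiplying by (1 + t + t^2 + t^3) gives running coefficients 1,-7,17,-15,0,8 for degrees 0…5.
Finally multiplying by (2 - 2t - t^2), the product of all factors after the first has coefficients 2,-16,47,-57,13,31 for degrees 0…5.
[t^5] = 1·31 + 1·13 + 1·(-57) = -13.

-13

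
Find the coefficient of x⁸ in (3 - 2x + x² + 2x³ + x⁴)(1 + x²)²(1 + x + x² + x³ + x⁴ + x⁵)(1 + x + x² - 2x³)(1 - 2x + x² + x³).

(3 - 2x + x² + 2x³ + x⁴) has coefficients 3,-2,1,2,1 for degrees 0…4.
(1 + x²)² has coefficients 1,0,2,0,1,0,0,0,0 for degrees 0…8.
Multiplying by (1 + x + x² + x³ + x⁴ + x⁵) gives running coefficients 1,1,3,3,4,4,3,3,1 for degrees 0…8.
Multiplying by (1 + x + x² - 2x³) gives running coefficients 1,2,5,5,8,5,5,2,-1 for degrees 0…8.
Finally multiplying by (1 - 2x + x² + x³), the product of all factors after the first has coefficients 1,0,2,-2,5,-1,8,5,5 for degrees 0…8.
[x⁸] = 3·5 − 2·5 + 1·8 + 2·(-1) + 1·5 = 16.

16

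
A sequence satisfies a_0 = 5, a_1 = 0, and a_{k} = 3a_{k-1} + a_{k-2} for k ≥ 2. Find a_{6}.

545

The ordinary generating function has denominator 1 - 3z - z^2.
Iterating the recurrence: a_0,…,a_{6} = 5, 0, 5, 15, 50, 165, 545.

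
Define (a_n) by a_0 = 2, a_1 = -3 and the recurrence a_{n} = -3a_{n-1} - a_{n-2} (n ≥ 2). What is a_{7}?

The ordinary generating function has denominator 1 + 3t + t^2.
Iterating the recurrence: a_0,…,a_{7} = 2, -3, 7, -18, 47, -123, 322, -843.

-843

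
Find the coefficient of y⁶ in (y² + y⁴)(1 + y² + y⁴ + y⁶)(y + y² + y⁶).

(y² + y⁴) has coefficients 0,0,1,0,1 for degrees 0…4.
(1 + y² + y⁴ + y⁶) has coefficients 1,0,1,0,1,0,1 for degrees 0…6.
Finally multiplying by (y + y² + y⁶), the product of all factors after the first has coefficients 0,1,1,1,1,1,2 for degrees 0…6.
[y⁶] = 1·1 + 1·1 = 2.

2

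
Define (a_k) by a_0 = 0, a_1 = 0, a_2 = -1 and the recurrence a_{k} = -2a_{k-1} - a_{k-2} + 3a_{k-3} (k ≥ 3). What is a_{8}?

The ordinary generating function has denominator 1 + 2q + q^2 - 3q^3.
Iterating the recurrence: a_0,…,a_{8} = 0, 0, -1, 2, -3, 1, 7, -24, 44.

44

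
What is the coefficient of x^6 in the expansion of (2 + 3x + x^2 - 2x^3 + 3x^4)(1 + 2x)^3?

20

(2 + 3x + x^2 - 2x^3 + 3x^4) has coefficients 2,3,1,-2,3 for degrees 0…4.
(1 + 2x)^3 has coefficients 1,6,12,8,0,0,0 for degrees 0…6.
[x^6] = 2·0 + 3·0 + 1·0 − 2·8 + 3·12 = 20.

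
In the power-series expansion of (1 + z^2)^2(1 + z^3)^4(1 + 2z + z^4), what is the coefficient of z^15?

(1 + z^2)^2 has coefficients 1,0,2,0,1 for degrees 0…4.
(1 + z^3)^4 has coefficients 1,0,0,4,0,0,6,0,0,4,0,0,1,0,0,0 for degrees 0…15.
Finally multiplying by (1 + 2z + z^4), the product of all factors after the first has coefficients 1,2,0,4,9,0,6,16,0,4,14,0,1,6,0,0 for degrees 0…15.
[z^15] = 1·0 + 2·6 + 1·0 = 12.

12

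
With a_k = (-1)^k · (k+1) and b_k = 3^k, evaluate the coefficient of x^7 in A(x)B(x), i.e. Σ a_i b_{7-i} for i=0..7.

The convolution is the t^7 coefficient of A(t)B(t).
Σ = 1·2187 − 2·729 + 3·243 − 4·81 + 5·27 − 6·9 + 7·3 − 8·1 = 1228.

1228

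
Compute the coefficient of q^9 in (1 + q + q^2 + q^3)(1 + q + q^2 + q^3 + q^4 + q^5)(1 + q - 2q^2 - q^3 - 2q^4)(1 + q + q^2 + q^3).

(1 + q + q^2 + q^3) has coefficients 1,1,1,1 for degrees 0…3.
(1 + q + q^2 + q^3 + q^4 + q^5) has coefficients 1,1,1,1,1,1,0,0,0,0 for degrees 0…9.
Multiplying by (1 + q - 2q^2 - q^3 - 2q^4) gives running coefficients 1,2,0,-1,-3,-3,-4,-5,-3,-2 for degrees 0…9.
Finally multiplying by (1 + q + q^2 + q^3), the product of all factors after the first has coefficients 1,3,3,2,-2,-7,-11,-15,-15,-14 for degrees 0…9.
[q^9] = 1·(-14) + 1·(-15) + 1·(-15) + 1·(-11) = -55.

-55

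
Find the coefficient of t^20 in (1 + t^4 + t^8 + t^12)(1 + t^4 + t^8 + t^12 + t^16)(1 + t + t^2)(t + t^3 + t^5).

(1 + t^4 + t^8 + t^12) has coefficients 1,0,0,0,1,0,0,0,1,0,0,0,1 for degrees 0…12.
(1 + t^4 + t^8 + t^12 + t^16) has coefficients 1,0,0,0,1,0,0,0,1,0,0,0,1,0,0,0,1,0,0,0,0 for degrees 0…20.
Multiplying by (1 + t + t^2) gives running coefficients 1,1,1,0,1,1,1,0,1,1,1,0,1,1,1,0,1,1,1,0,0 for degrees 0…20.
Finally multiplying by (t + t^3 + t^5), the product of all factors after the first has coefficients 0,1,1,2,1,3,2,3,1,3,2,3,1,3,2,3,1,3,2,3,1 for degrees 0…20.
[t^20] = 1·1 + 1·1 + 1·1 + 1·1 = 4.

4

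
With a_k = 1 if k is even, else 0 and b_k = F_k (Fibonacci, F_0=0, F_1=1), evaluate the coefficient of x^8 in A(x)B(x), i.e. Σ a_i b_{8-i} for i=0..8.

Write out a_i and b_{8-i} for i = 0,…,8 and sum the products.
Σ = 1·21 + 0·13 + 1·8 + 0·5 + 1·3 + 0·2 + 1·1 + 0·1 + 1·0 = 33.

33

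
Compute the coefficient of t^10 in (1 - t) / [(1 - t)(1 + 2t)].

1024

Partial fractions give a closed form: a_n = (1)·(-2)^n.
At n = 10: a_10 = 1024.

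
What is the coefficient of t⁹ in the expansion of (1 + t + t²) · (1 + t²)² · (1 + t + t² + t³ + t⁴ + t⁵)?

(1 + t + t²) has coefficients 1,1,1 for degrees 0…2.
(1 + t²)² has coefficients 1,0,2,0,1,0,0,0,0,0 for degrees 0…9.
Finally multiplying by (1 + t + t² + t³ + t⁴ + t⁵), the product of all factors after the first has coefficients 1,1,3,3,4,4,3,3,1,1 for degrees 0…9.
[t⁹] = 1·1 + 1·1 + 1·3 = 5.

5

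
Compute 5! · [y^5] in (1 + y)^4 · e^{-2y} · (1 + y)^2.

The EGF product rule gives c_5 = Σ_{k_1+k_2+k_3=5} C(5; k_1,k_2,k_3) · ∏ g_i(k_i), where (1+y)^4 gives the falling factorial (4)_k; e^{-2y} gives (-2)^k; (1+y)^2 gives the falling factorial (2)_k.
g_1(k) for k = 0…5: 1, 4, 12, 24, 24, 0.
g_2(k) for k = 0…5: 1, -2, 4, -8, 16, -32.
g_3(k) for k = 0…5: 1, 2, 2, 0, 0, 0.
First combine the last two factors: h(k) = Σ_j C(k,j)·g_2(j)·g_3(k−j) for k = 0…5: 1, 0, -2, 4, 0, -32.
c_5 = Σ_k C(5,k)·g_1(k)·h(5−k) = 1·1·(-32) + 10·12·4 + 10·24·(-2) = −32 + 480 − 480 = -32.

-32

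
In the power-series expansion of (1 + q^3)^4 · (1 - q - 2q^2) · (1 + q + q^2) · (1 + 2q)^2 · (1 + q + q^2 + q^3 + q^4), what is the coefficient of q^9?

(1 + q^3)^4 has coefficients 1,0,0,4,0,0,6,0,0,4 for degrees 0…9.
(1 - q - 2q^2) has coefficients 1,-1,-2,0,0,0,0,0,0,0 for degrees 0…9.
Multiplying by (1 + q + q^2) gives running coefficients 1,0,-2,-3,-2,0,0,0,0,0 for degrees 0…9.
Multiplying by (1 + 2q)^2 gives running coefficients 1,4,2,-11,-22,-20,-8,0,0,0 for degrees 0…9.
Finally multiplying by (1 + q + q^2 + q^3 + q^4), the product of all factors after the first has coefficients 1,5,7,-4,-26,-47,-59,-61,-50,-28 for degrees 0…9.
[q^9] = 1·(-28) + 4·(-59) + 6·(-4) + 4·1 = -284.

-284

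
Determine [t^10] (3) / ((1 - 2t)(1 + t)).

2049

The denominator gives the recurrence a_n = a_(n−1) + 2a_(n−2) for n ≥ 2; the numerator fixes a_0 = 3, a_1 = 3.
Iterating: 3, 3, 9, 15, 33, 63, 129, 255, 513, 1023, 2049, so a_10 = 2049.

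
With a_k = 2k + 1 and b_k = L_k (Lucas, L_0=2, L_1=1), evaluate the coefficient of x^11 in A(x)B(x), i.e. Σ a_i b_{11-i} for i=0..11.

The convolution is the x^11 coefficient of A(x)B(x).
Σ = 1·199 + 3·123 + 5·76 + 7·47 + 9·29 + 11·18 + 13·11 + 15·7 + 17·4 + 19·3 + 21·1 + 23·2 = 2176.

2176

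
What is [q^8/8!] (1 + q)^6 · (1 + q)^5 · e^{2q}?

106209920

The EGF product rule gives c_8 = Σ_{k_1+k_2+k_3=8} C(8; k_1,k_2,k_3) · ∏ g_i(k_i), where (1+q)^6 gives the falling factorial (6)_k; (1+q)^5 gives the falling factorial (5)_k; e^{2q} gives (2)^k.
g_1(k) for k = 0…8: 1, 6, 30, 120, 360, 720, 720, 0, 0.
g_2(k) for k = 0…8: 1, 5, 20, 60, 120, 120, 0, 0, 0.
g_3(k) for k = 0…8: 1, 2, 4, 8, 16, 32, 64, 128, 256.
First combine the last two factors: h(k) = Σ_j C(k,j)·g_2(j)·g_3(k−j) for k = 0…8: 1, 7, 44, 248, 1256, 5752, 24064, 93088, 336896.
c_8 = Σ_k C(8,k)·g_1(k)·h(8−k) = 1·1·336896 + 8·6·93088 + 28·30·24064 + 56·120·5752 + 70·360·1256 + 56·720·248 + 28·720·44 = 336896 + 4468224 + 20213760 + 38653440 + 31651200 + 9999360 + 887040 = 106209920.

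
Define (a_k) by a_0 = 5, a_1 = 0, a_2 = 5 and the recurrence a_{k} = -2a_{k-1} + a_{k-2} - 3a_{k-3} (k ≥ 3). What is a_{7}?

-1175

The ordinary generating function has denominator 1 + 2t - t^2 + 3t^3.
Iterating the recurrence: a_0,…,a_{7} = 5, 0, 5, -25, 55, -150, 430, -1175.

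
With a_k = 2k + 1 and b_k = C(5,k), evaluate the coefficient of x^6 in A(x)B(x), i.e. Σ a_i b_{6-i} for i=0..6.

The convolution is the t^6 coefficient of A(t)B(t).
Σ = 1·0 + 3·1 + 5·5 + 7·10 + 9·10 + 11·5 + 13·1 = 256.

256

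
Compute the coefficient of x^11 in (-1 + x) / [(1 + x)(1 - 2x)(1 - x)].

Partial fractions give a closed form: a_n = (-1/3)·(-1)^n + (-2/3)·2^n.
At n = 11: a_11 = -1365.

-1365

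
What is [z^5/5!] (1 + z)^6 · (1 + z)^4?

The EGF product rule gives c_5 = Σ_{k_1+k_2=5} C(5; k_1,k_2) · ∏ g_i(k_i), where (1+z)^6 gives the falling factorial (6)_k; (1+z)^4 gives the falling factorial (4)_k.
g_1(k) for k = 0…5: 1, 6, 30, 120, 360, 720.
g_2(k) for k = 0…5: 1, 4, 12, 24, 24, 0.
c_5 = Σ_k C(5,k)·g_1(k)·g_2(5−k) = 5·6·24 + 10·30·24 + 10·120·12 + 5·360·4 + 1·720·1 = 720 + 7200 + 14400 + 7200 + 720 = 30240.

30240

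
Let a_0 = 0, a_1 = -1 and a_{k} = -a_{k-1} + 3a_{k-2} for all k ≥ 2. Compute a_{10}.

1159

The ordinary generating function has denominator 1 + y - 3y^2.
Iterating the recurrence: a_0,…,a_{10} = 0, -1, 1, -4, 7, -19, 40, -97, 217, -508, 1159.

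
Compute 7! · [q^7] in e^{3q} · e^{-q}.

The EGF product rule gives c_7 = Σ_{k_1+k_2=7} C(7; k_1,k_2) · ∏ g_i(k_i), where e^{3q} gives (3)^k; e^{-q} gives (-1)^k.
g_1(k) for k = 0…7: 1, 3, 9, 27, 81, 243, 729, 2187.
g_2(k) for k = 0…7: 1, -1, 1, -1, 1, -1, 1, -1.
c_7 = Σ_k C(7,k)·g_1(k)·g_2(7−k) = 1·1·(-1) + 7·3·1 + 21·9·(-1) + 35·27·1 + 35·81·(-1) + 21·243·1 + 7·729·(-1) + 1·2187·1 = −1 + 21 − 189 + 945 − 2835 + 5103 − 5103 + 2187 = 128.

128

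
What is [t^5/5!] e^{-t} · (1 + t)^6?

-151

The EGF product rule gives c_5 = Σ_{k_1+k_2=5} C(5; k_1,k_2) · ∏ g_i(k_i), where e^{-t} gives (-1)^k; (1+t)^6 gives the falling factorial (6)_k.
g_1(k) for k = 0…5: 1, -1, 1, -1, 1, -1.
g_2(k) for k = 0…5: 1, 6, 30, 120, 360, 720.
c_5 = Σ_k C(5,k)·g_1(k)·g_2(5−k) = 1·1·720 + 5·(-1)·360 + 10·1·120 + 10·(-1)·30 + 5·1·6 + 1·(-1)·1 = 720 − 1800 + 1200 − 300 + 30 − 1 = -151.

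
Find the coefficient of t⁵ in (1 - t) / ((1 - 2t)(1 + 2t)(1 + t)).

-42

Partial fractions give a closed form: a_n = (1/6)·2^n + (3/2)·(-2)^n + (-2/3)·(-1)^n.
At n = 5: a_5 = -42.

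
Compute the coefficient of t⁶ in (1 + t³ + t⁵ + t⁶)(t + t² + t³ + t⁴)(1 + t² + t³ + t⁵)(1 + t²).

(1 + t³ + t⁵ + t⁶) has coefficients 1,0,0,1,0,1,1 for degrees 0…6.
(t + t² + t³ + t⁴) has coefficients 0,1,1,1,1,0,0 for degrees 0…6.
Multiplying by (1 + t² + t³ + t⁵) gives running coefficients 0,1,1,2,3,2,3 for degrees 0…6.
Finally multiplying by (1 + t²), the product of all factors after the first has coefficients 0,1,1,3,4,4,6 for degrees 0…6.
[t⁶] = 1·6 + 1·3 + 1·1 + 1·0 = 10.

10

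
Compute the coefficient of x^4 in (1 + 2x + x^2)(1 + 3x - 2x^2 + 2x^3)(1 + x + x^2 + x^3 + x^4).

14

(1 + 2x + x^2) has coefficients 1,2,1 for degrees 0…2.
(1 + 3x - 2x^2 + 2x^3) has coefficients 1,3,-2,2,0 for degrees 0…4.
Finally multiplying by (1 + x + x^2 + x^3 + x^4), the product of all factors after the first has coefficients 1,4,2,4,4 for degrees 0…4.
[x^4] = 1·4 + 2·4 + 1·2 = 14.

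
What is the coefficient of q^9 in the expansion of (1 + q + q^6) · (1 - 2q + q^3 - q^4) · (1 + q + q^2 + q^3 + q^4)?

-1

(1 + q + q^6) has coefficients 1,1,0,0,0,0,1 for degrees 0…6.
(1 - 2q + q^3 - q^4) has coefficients 1,-2,0,1,-1,0,0,0,0,0 for degrees 0…9.
Finally multiplying by (1 + q + q^2 + q^3 + q^4), the product of all factors after the first has coefficients 1,-1,-1,0,-1,-2,0,0,-1,0 for degrees 0…9.
[q^9] = 1·0 + 1·(-1) + 1·0 = -1.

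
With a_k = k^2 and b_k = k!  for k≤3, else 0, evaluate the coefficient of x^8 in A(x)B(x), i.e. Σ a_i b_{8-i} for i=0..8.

This is [x^8] in the product of the two ordinary generating functions.
Σ = 0·0 + 1·0 + 4·0 + 9·0 + 16·0 + 25·6 + 36·2 + 49·1 + 64·1 = 335.

335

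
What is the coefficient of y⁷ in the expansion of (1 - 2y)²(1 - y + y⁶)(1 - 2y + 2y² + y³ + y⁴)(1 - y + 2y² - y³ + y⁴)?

-74

(1 - 2y)² has coefficients 1,-4,4 for degrees 0…2.
(1 - y + y⁶) has coefficients 1,-1,0,0,0,0,1,0 for degrees 0…7.
Multiplying by (1 - 2y + 2y² + y³ + y⁴) gives running coefficients 1,-3,4,-1,0,-1,1,-2 for degrees 0…7.
Finally multiplying by (1 - y + 2y² - y³ + y⁴), the product of all factors after the first has coefficients 1,-4,9,-12,13,-10,7,-6 for degrees 0…7.
[y⁷] = 1·(-6) − 4·7 + 4·(-10) = -74.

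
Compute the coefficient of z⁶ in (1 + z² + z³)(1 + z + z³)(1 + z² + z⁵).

(1 + z² + z³) has coefficients 1,0,1,1 for degrees 0…3.
(1 + z + z³) has coefficients 1,1,0,1,0,0,0 for degrees 0…6.
Finally multiplying by (1 + z² + z⁵), the product of all factors after the first has coefficients 1,1,1,2,0,2,1 for degrees 0…6.
[z⁶] = 1·1 + 1·0 + 1·2 = 3.

3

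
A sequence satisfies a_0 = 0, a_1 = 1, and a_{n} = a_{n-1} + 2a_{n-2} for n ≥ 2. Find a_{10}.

341

The ordinary generating function has denominator 1 - x - 2x^2.
Iterating the recurrence: a_0,…,a_{10} = 0, 1, 1, 3, 5, 11, 21, 43, 85, 171, 341.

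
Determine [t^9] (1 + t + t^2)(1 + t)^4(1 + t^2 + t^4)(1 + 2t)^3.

489

(1 + t + t^2) has coefficients 1,1,1 for degrees 0…2.
(1 + t)^4 has coefficients 1,4,6,4,1,0,0,0,0,0 for degrees 0…9.
Multiplying by (1 + t^2 + t^4) gives running coefficients 1,4,7,8,8,8,7,4,1,0 for degrees 0…9.
Finally multiplying by (1 + 2t)^3, the product of all factors after the first has coefficients 1,10,43,106,172,208,215,206,173,110 for degrees 0…9.
[t^9] = 1·110 + 1·173 + 1·206 = 489.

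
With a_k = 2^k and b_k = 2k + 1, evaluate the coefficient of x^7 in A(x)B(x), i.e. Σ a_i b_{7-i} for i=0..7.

Write out a_i and b_{7-i} for i = 0,…,7 and sum the products.
Σ = 1·15 + 2·13 + 4·11 + 8·9 + 16·7 + 32·5 + 64·3 + 128·1 = 749.

749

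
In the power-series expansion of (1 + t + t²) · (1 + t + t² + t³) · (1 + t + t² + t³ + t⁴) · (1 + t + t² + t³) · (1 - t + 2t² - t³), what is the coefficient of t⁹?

24

(1 + t + t²) has coefficients 1,1,1 for degrees 0…2.
(1 + t + t² + t³) has coefficients 1,1,1,1,0,0,0,0,0,0 for degrees 0…9.
Multiplying by (1 + t + t² + t³ + t⁴) gives running coefficients 1,2,3,4,4,3,2,1,0,0 for degrees 0…9.
Multiplying by (1 + t + t² + t³) gives running coefficients 1,3,6,10,13,14,13,10,6,3 for degrees 0…9.
Finally multiplying by (1 - t + 2t² - t³), the product of all factors after the first has coefficients 1,2,5,9,12,15,15,12,8,4 for degrees 0…9.
[t⁹] = 1·4 + 1·8 + 1·12 = 24.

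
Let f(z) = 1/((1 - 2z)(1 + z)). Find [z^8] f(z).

171

The denominator gives the recurrence a_n = a_(n−1) + 2a_(n−2) for n ≥ 2; the numerator fixes a_0 = 1, a_1 = 1.
Iterating: 1, 1, 3, 5, 11, 21, 43, 85, 171, so a_8 = 171.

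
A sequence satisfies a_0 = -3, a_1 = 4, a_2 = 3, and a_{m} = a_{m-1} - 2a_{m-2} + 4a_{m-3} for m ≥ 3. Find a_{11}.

The ordinary generating function has denominator 1 - t + 2t^2 - 4t^3.
Iterating the recurrence: a_0,…,a_{11} = -3, 4, 3, -17, -7, 39, -15, -121, 65, 247, -367, -601.

-601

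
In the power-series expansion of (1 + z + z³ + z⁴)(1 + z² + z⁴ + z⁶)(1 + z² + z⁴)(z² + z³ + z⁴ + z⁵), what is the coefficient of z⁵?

7

(1 + z + z³ + z⁴) has coefficients 1,1,0,1,1 for degrees 0…4.
(1 + z² + z⁴ + z⁶) has coefficients 1,0,1,0,1,0 for degrees 0…5.
Multiplying by (1 + z² + z⁴) gives running coefficients 1,0,2,0,3,0 for degrees 0…5.
Finally multiplying by (z² + z³ + z⁴ + z⁵), the product of all factors after the first has coefficients 0,0,1,1,3,3 for degrees 0…5.
[z⁵] = 1·3 + 1·3 + 1·1 + 1·0 = 7.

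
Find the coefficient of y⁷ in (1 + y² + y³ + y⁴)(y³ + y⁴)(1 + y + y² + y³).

6

(1 + y² + y³ + y⁴) has coefficients 1,0,1,1,1 for degrees 0…4.
(y³ + y⁴) has coefficients 0,0,0,1,1,0,0,0 for degrees 0…7.
Finally multiplying by (1 + y + y² + y³), the product of all factors after the first has coefficients 0,0,0,1,2,2,2,1 for degrees 0…7.
[y⁷] = 1·1 + 1·2 + 1·2 + 1·1 = 6.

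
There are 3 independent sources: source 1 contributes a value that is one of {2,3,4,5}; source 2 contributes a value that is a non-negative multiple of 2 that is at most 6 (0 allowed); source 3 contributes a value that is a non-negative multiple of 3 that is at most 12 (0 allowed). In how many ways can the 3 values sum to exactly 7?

4

The generating function for the choices is (x^2 + x^3 + x^4 + x^5)·(1 + x^2 + x^4 + x^6)·(1 + x^3 + x^6 + x^9 + x^12); the count is [x^7].
(x^2 + x^3 + x^4 + x^5) has coefficients 0,0,1,1,1,1 for degrees 0…5.
(1 + x^2 + x^4 + x^6) has coefficients 1,0,1,0,1,0,1,0 for degrees 0…7.
Finally multiplying by (1 + x^3 + x^6 + x^9 + x^12), the product of all factors after the first has coefficients 1,0,1,1,1,1,2,1 for degrees 0…7.
[x^7] = 1·1 + 1·1 + 1·1 + 1·1 = 4.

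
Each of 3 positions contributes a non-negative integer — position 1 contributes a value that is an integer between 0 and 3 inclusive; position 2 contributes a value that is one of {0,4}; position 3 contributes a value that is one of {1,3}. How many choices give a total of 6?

2

The generating function for the choices is (1 + y + y² + y³)·(1 + y⁴)·(y + y³); the count is [y⁶].
(1 + y + y² + y³) has coefficients 1,1,1,1 for degrees 0…3.
(1 + y⁴) has coefficients 1,0,0,0,1,0,0 for degrees 0…6.
Finally multiplying by (y + y³), the product of all factors after the first has coefficients 0,1,0,1,0,1,0 for degrees 0…6.
[y⁶] = 1·0 + 1·1 + 1·0 + 1·1 = 2.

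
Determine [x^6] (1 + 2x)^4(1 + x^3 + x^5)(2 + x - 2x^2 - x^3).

24

(1 + 2x)^4 has coefficients 1,8,24,32,16 for degrees 0…4.
(1 + x^3 + x^5) has coefficients 1,0,0,1,0,1,0 for degrees 0…6.
Finally multiplying by (2 + x - 2x^2 - x^3), the product of all factors after the first has coefficients 2,1,-2,1,1,0,0 for degrees 0…6.
[x^6] = 1·0 + 8·0 + 24·1 + 32·1 + 16·(-2) = 24.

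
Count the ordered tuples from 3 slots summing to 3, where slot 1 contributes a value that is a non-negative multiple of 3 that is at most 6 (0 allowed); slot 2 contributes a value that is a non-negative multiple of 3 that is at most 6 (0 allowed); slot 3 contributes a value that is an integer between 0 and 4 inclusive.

The generating function for the choices is (1 + y³ + y⁶)·(1 + y³ + y⁶)·(1 + y + y² + y³ + y⁴); the count is [y³].
(1 + y³ + y⁶) has coefficients 1,0,0,1 for degrees 0…3.
(1 + y³ + y⁶) has coefficients 1,0,0,1 for degrees 0…3.
Finally multiplying by (1 + y + y² + y³ + y⁴), the product of all factors after the first has coefficients 1,1,1,2 for degrees 0…3.
[y³] = 1·2 + 1·1 = 3.

3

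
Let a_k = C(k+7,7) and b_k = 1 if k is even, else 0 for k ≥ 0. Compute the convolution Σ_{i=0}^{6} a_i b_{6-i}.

2083

This is [x^6] in the product of the two ordinary generating functions.
Σ = 1·1 + 8·0 + 36·1 + 120·0 + 330·1 + 792·0 + 1716·1 = 2083.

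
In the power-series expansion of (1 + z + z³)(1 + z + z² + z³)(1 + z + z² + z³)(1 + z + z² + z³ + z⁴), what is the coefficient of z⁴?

26

(1 + z + z³) has coefficients 1,1,0,1 for degrees 0…3.
(1 + z + z² + z³) has coefficients 1,1,1,1,0 for degrees 0…4.
Multiplying by (1 + z + z² + z³) gives running coefficients 1,2,3,4,3 for degrees 0…4.
Finally multiplying by (1 + z + z² + z³ + z⁴), the product of all factors after the first has coefficients 1,3,6,10,13 for degrees 0…4.
[z⁴] = 1·13 + 1·10 + 1·3 = 26.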